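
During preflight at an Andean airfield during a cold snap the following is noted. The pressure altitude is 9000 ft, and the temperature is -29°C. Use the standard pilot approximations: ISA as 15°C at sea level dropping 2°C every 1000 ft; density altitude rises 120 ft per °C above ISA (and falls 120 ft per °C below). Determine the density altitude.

ISA temperature at 9000 ft = 15 − 2 × (9000/1000) = -3°C.
ISA deviation = -29 − (-3) = -26°C.
Density altitude = 9000 + 120 × (-26) = 9000 + (-3120) = 5880 ft.

5880 ft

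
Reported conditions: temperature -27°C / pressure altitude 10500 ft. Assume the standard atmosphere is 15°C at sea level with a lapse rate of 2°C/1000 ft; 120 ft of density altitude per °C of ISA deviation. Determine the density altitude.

ISA temperature at 10500 ft = 15 − 2 × (10500/1000) = -6°C.
ISA deviation = -27 − (-6) = -21°C.
Density altitude = 10500 + 120 × (-21) = 10500 + (-2520) = 7980 ft.

7980 ft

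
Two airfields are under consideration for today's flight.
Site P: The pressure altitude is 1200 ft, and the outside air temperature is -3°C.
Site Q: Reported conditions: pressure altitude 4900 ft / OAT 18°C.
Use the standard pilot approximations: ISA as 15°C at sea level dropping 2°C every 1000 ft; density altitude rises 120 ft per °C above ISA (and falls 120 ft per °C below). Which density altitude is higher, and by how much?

Site P: ISA temp = 12.6°C, deviation -15.6°C, DA = 1200 + 120 × (-15.6) = -672 ft.
Site Q: ISA temp = 5.2°C, deviation +12.8°C, DA = 4900 + 120 × 12.8 = 6436 ft.
Site Q is higher by 6436 − (-672) = 7108 ft.

Site Q by 7108 ft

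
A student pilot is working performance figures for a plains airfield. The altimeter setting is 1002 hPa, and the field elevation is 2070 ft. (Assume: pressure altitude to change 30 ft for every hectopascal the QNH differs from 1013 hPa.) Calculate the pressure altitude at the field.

2400 ft

Pressure correction = (1013 − 1002) × 30 = +330 ft.
Pressure altitude = 2070 + (+330) = 2400 ft.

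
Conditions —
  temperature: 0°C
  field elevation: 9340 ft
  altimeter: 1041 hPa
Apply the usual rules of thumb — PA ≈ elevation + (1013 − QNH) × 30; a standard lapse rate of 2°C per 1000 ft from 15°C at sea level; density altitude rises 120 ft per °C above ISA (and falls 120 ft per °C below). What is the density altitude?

8740 ft

Pressure altitude = 9340 + (1013 − 1041) × 30 = 9340 + (-840) = 8500 ft.
ISA temperature at 8500 ft = 15 − 2 × (8500/1000) = -2°C.
ISA deviation = 0 − (-2) = +2°C.
Density altitude = 8500 + 120 × (2) = 8740 ft.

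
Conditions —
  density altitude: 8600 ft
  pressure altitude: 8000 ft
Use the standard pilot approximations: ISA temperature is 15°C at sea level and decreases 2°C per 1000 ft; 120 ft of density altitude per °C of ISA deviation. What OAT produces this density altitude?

Density altitude − pressure altitude = 8600 − 8000 = +600 ft.
At 120 ft/°C that is an ISA deviation of 600/120 = +5°C.
ISA temperature at 8000 ft = 15 − 2 × (8000/1000) = -1°C.
OAT = ISA + deviation = -1 + (+5) = 4°C.

4°C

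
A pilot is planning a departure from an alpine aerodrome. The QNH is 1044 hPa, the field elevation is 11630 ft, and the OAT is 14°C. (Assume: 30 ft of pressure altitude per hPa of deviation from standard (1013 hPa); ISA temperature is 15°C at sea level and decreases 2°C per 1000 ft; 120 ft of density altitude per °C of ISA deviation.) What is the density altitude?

Pressure altitude = 11630 + (1013 − 1044) × 30 = 11630 + (-930) = 10700 ft.
ISA temperature at 10700 ft = 15 − 2 × (10700/1000) = -6.4°C.
ISA deviation = 14 − (-6.4) = +20.4°C.
Density altitude = 10700 + 120 × (20.4) = 13148 ft.

13148 ft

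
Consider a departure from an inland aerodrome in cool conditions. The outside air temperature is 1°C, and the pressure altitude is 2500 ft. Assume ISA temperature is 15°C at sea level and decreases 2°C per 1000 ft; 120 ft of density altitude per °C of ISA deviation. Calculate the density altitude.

1420 ft

ISA temperature at 2500 ft = 15 − 2 × (2500/1000) = 10°C.
ISA deviation = 1 − 10 = -9°C.
Density altitude = 2500 + 120 × (-9) = 2500 + (-1080) = 1420 ft.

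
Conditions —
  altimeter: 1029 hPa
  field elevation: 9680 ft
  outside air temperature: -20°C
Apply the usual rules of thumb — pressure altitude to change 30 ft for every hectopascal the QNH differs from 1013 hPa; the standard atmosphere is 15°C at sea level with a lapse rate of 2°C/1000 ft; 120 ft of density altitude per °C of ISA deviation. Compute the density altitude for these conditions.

Pressure altitude = 9680 + (1013 − 1029) × 30 = 9680 + (-480) = 9200 ft.
ISA temperature at 9200 ft = 15 − 2 × (9200/1000) = -3.4°C.
ISA deviation = -20 − (-3.4) = -16.6°C.
Density altitude = 9200 + 120 × (-16.6) = 7208 ft.

7208 ft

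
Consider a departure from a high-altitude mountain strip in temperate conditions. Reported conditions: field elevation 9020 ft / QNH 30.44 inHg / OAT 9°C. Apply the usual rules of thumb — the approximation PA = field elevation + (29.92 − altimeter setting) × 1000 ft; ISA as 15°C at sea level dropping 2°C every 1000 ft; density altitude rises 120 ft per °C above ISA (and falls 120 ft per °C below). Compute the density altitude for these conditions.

9820 ft

Pressure altitude = 9020 + (29.92 − 30.44) × 1000 = 9020 + (-520) = 8500 ft.
ISA temperature at 8500 ft = 15 − 2 × (8500/1000) = -2°C.
ISA deviation = 9 − (-2) = +11°C.
Density altitude = 8500 + 120 × (11) = 9820 ft.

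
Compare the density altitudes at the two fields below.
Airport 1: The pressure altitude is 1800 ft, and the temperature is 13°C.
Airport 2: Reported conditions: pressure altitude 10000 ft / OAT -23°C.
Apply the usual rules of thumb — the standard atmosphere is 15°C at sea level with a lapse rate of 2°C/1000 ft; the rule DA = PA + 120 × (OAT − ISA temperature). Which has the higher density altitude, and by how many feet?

Airport 1: ISA temp = 11.4°C, deviation +1.6°C, DA = 1800 + 120 × 1.6 = 1992 ft.
Airport 2: ISA temp = -5°C, deviation -18°C, DA = 10000 + 120 × (-18) = 7840 ft.
Airport 2 is higher by 7840 − 1992 = 5848 ft.

Airport 2 by 5848 ft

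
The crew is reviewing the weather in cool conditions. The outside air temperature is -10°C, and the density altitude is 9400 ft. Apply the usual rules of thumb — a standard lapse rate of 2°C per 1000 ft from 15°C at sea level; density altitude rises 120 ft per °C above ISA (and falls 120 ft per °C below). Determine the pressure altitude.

DA = PA + 120 × (OAT − (15 − 2·PA/1000)) = PA + 120·OAT − 1800 + 0.24·PA = 1.24·PA + 120·OAT − 1800.
So 1.24·PA = 9400 − 120 × (-10) + 1800 = 12400.
PA = 12400 / 1.24 = 10000 ft.

10000 ft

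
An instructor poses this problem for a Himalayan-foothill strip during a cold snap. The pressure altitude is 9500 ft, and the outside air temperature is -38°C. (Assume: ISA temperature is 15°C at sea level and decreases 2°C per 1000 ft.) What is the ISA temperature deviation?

ISA temperature at 9500 ft = 15 − 2 × (9500/1000) = -4°C.
Deviation = OAT − ISA = -38 − (-4) = -34°C.

ISA-34°C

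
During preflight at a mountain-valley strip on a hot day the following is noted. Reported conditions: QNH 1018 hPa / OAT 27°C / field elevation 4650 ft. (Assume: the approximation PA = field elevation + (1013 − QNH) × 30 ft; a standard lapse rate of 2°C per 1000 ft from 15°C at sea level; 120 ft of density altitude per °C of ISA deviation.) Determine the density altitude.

7020 ft

Pressure altitude = 4650 + (1013 − 1018) × 30 = 4650 + (-150) = 4500 ft.
ISA temperature at 4500 ft = 15 − 2 × (4500/1000) = 6°C.
ISA deviation = 27 − 6 = +21°C.
Density altitude = 4500 + 120 × (21) = 7020 ft.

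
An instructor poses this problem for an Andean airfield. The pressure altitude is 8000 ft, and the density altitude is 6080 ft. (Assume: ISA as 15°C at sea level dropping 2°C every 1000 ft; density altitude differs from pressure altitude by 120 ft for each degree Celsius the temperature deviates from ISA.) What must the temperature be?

-17°C

Density altitude − pressure altitude = 6080 − 8000 = -1920 ft.
At 120 ft/°C that is an ISA deviation of -1920/120 = -16°C.
ISA temperature at 8000 ft = 15 − 2 × (8000/1000) = -1°C.
OAT = ISA + deviation = -1 + (-16) = -17°C.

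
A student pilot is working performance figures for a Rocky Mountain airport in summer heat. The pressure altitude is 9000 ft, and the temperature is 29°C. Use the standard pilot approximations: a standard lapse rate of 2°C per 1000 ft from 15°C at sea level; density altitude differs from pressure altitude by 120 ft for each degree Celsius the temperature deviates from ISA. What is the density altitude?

ISA temperature at 9000 ft = 15 − 2 × (9000/1000) = -3°C.
ISA deviation = 29 − (-3) = +32°C.
Density altitude = 9000 + 120 × (32) = 9000 + (+3840) = 12840 ft.

12840 ft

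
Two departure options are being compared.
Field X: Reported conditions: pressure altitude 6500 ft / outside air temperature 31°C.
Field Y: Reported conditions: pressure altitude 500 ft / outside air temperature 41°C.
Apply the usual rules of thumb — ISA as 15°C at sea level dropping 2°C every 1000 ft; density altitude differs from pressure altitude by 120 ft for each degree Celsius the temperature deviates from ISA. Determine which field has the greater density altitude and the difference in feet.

Field X: ISA temp = 2°C, deviation +29°C, DA = 6500 + 120 × 29 = 9980 ft.
Field Y: ISA temp = 14°C, deviation +27°C, DA = 500 + 120 × 27 = 3740 ft.
Field X is higher by 9980 − 3740 = 6240 ft.

Field X by 6240 ft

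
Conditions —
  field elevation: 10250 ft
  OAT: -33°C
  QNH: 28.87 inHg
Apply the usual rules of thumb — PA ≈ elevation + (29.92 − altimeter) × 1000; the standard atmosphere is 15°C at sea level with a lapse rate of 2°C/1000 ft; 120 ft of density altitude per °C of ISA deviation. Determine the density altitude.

8252 ft

Pressure altitude = 10250 + (29.92 − 28.87) × 1000 = 10250 + (+1050) = 11300 ft.
ISA temperature at 11300 ft = 15 − 2 × (11300/1000) = -7.6°C.
ISA deviation = -33 − (-7.6) = -25.4°C.
Density altitude = 11300 + 120 × (-25.4) = 8252 ft.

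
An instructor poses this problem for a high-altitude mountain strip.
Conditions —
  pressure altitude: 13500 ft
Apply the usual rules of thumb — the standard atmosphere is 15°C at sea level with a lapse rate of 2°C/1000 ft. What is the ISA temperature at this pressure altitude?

ISA temperature = 15 − 2 × (13500/1000) = 15 − 27 = -12°C.

-12°C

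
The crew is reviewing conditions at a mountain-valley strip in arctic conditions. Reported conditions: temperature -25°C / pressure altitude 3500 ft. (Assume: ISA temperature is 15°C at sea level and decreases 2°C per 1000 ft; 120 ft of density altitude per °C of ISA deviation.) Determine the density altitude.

-460 ft

ISA temperature at 3500 ft = 15 − 2 × (3500/1000) = 8°C.
ISA deviation = -25 − 8 = -33°C.
Density altitude = 3500 + 120 × (-33) = 3500 + (-3960) = -460 ft.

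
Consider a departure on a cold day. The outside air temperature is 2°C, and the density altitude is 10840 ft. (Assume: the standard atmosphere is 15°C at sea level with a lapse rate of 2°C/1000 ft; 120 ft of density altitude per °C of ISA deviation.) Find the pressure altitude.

10000 ft

DA = PA + 120 × (OAT − (15 − 2·PA/1000)) = PA + 120·OAT − 1800 + 0.24·PA = 1.24·PA + 120·OAT − 1800.
So 1.24·PA = 10840 − 120 × 2 + 1800 = 12400.
PA = 12400 / 1.24 = 10000 ft.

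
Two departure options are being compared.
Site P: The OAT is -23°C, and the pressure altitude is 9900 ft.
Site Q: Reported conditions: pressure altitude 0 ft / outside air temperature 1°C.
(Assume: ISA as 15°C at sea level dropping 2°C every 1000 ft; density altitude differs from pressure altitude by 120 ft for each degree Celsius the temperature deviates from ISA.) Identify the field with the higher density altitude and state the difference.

Site P by 9396 ft

Site P: ISA temp = -4.8°C, deviation -18.2°C, DA = 9900 + 120 × (-18.2) = 7716 ft.
Site Q: ISA temp = 15°C, deviation -14°C, DA = 0 + 120 × (-14) = -1680 ft.
Site P is higher by 7716 − (-1680) = 9396 ft.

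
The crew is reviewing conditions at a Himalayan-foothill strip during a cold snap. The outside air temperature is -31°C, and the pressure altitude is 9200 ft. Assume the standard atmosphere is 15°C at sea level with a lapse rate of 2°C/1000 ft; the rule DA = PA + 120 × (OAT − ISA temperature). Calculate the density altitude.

5888 ft

ISA temperature at 9200 ft = 15 − 2 × (9200/1000) = -3.4°C.
ISA deviation = -31 − (-3.4) = -27.6°C.
Density altitude = 9200 + 120 × (-27.6) = 9200 + (-3312) = 5888 ft.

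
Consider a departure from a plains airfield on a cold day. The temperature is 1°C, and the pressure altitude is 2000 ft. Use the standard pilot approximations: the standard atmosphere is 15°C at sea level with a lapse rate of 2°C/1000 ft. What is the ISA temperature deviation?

ISA temperature at 2000 ft = 15 − 2 × (2000/1000) = 11°C.
Deviation = OAT − ISA = 1 − 11 = -10°C.

ISA-10°C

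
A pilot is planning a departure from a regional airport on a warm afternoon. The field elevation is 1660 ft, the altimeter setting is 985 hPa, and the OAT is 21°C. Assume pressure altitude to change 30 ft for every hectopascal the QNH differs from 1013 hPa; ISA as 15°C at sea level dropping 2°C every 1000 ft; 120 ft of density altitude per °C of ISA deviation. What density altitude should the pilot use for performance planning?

3820 ft

Pressure altitude = 1660 + (1013 − 985) × 30 = 1660 + (+840) = 2500 ft.
ISA temperature at 2500 ft = 15 − 2 × (2500/1000) = 10°C.
ISA deviation = 21 − 10 = +11°C.
Density altitude = 2500 + 120 × (11) = 3820 ft.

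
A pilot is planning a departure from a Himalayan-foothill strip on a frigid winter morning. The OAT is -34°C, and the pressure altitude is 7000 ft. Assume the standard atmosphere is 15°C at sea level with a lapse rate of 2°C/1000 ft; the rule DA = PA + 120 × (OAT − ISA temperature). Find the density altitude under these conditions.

2800 ft

ISA temperature at 7000 ft = 15 − 2 × (7000/1000) = 1°C.
ISA deviation = -34 − 1 = -35°C.
Density altitude = 7000 + 120 × (-35) = 7000 + (-4200) = 2800 ft.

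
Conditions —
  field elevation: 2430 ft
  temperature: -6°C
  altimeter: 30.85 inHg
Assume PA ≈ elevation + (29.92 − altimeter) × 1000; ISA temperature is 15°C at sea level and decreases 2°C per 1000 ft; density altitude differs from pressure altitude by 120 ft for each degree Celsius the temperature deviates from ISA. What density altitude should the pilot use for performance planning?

-660 ft

Pressure altitude = 2430 + (29.92 − 30.85) × 1000 = 2430 + (-930) = 1500 ft.
ISA temperature at 1500 ft = 15 − 2 × (1500/1000) = 12°C.
ISA deviation = -6 − 12 = -18°C.
Density altitude = 1500 + 120 × (-18) = -660 ft.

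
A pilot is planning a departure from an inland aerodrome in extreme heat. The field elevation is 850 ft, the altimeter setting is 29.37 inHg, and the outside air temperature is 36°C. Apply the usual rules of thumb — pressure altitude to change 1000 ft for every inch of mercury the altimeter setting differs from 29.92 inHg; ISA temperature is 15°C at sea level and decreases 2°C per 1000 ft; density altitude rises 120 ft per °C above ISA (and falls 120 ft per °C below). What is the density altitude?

Pressure altitude = 850 + (29.92 − 29.37) × 1000 = 850 + (+550) = 1400 ft.
ISA temperature at 1400 ft = 15 − 2 × (1400/1000) = 12.2°C.
ISA deviation = 36 − 12.2 = +23.8°C.
Density altitude = 1400 + 120 × (23.8) = 4256 ft.

4256 ft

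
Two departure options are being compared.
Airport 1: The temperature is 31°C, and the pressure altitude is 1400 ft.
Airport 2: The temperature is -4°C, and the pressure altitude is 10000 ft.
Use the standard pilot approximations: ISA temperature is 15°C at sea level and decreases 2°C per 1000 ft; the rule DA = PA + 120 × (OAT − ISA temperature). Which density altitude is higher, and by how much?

Airport 1: ISA temp = 12.2°C, deviation +18.8°C, DA = 1400 + 120 × 18.8 = 3656 ft.
Airport 2: ISA temp = -5°C, deviation +1°C, DA = 10000 + 120 × 1 = 10120 ft.
Airport 2 is higher by 10120 − 3656 = 6464 ft.

Airport 2 by 6464 ft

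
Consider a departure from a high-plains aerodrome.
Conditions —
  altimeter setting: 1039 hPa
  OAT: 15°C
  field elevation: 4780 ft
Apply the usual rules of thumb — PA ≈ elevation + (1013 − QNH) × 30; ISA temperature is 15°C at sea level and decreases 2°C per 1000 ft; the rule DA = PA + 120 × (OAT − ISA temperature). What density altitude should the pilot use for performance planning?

Pressure altitude = 4780 + (1013 − 1039) × 30 = 4780 + (-780) = 4000 ft.
ISA temperature at 4000 ft = 15 − 2 × (4000/1000) = 7°C.
ISA deviation = 15 − 7 = +8°C.
Density altitude = 4000 + 120 × (8) = 4960 ft.

4960 ft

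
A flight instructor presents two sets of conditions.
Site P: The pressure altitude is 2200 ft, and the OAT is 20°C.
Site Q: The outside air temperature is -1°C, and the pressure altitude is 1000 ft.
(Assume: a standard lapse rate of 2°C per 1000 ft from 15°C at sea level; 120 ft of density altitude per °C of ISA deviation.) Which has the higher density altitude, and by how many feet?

Site P by 4008 ft

Site P: ISA temp = 10.6°C, deviation +9.4°C, DA = 2200 + 120 × 9.4 = 3328 ft.
Site Q: ISA temp = 13°C, deviation -14°C, DA = 1000 + 120 × (-14) = -680 ft.
Site P is higher by 3328 − (-680) = 4008 ft.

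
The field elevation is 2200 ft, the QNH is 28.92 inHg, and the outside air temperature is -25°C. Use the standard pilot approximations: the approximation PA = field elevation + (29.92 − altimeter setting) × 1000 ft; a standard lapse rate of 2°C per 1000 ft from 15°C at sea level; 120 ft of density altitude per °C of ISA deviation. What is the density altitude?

Pressure altitude = 2200 + (29.92 − 28.92) × 1000 = 2200 + (+1000) = 3200 ft.
ISA temperature at 3200 ft = 15 − 2 × (3200/1000) = 8.6°C.
ISA deviation = -25 − 8.6 = -33.6°C.
Density altitude = 3200 + 120 × (-33.6) = -832 ft.

-832 ft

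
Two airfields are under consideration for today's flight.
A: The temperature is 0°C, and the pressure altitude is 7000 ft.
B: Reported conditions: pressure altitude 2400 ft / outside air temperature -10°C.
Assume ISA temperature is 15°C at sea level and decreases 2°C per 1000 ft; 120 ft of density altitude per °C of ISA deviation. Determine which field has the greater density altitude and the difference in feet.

A: ISA temp = 1°C, deviation -1°C, DA = 7000 + 120 × (-1) = 6880 ft.
B: ISA temp = 10.2°C, deviation -20.2°C, DA = 2400 + 120 × (-20.2) = -24 ft.
A is higher by 6880 − (-24) = 6904 ft.

A by 6904 ft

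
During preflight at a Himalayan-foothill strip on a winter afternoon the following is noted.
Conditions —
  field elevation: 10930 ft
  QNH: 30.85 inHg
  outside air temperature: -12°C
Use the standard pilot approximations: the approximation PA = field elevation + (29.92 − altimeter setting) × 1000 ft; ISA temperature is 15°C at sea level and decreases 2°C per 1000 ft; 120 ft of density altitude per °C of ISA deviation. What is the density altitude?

Pressure altitude = 10930 + (29.92 − 30.85) × 1000 = 10930 + (-930) = 10000 ft.
ISA temperature at 10000 ft = 15 − 2 × (10000/1000) = -5°C.
ISA deviation = -12 − (-5) = -7°C.
Density altitude = 10000 + 120 × (-7) = 9160 ft.

9160 ft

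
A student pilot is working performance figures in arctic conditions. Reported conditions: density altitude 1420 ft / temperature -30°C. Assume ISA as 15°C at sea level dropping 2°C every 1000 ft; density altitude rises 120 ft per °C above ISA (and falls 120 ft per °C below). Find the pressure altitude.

5500 ft

DA = PA + 120 × (OAT − (15 − 2·PA/1000)) = PA + 120·OAT − 1800 + 0.24·PA = 1.24·PA + 120·OAT − 1800.
So 1.24·PA = 1420 − 120 × (-30) + 1800 = 6820.
PA = 6820 / 1.24 = 5500 ft.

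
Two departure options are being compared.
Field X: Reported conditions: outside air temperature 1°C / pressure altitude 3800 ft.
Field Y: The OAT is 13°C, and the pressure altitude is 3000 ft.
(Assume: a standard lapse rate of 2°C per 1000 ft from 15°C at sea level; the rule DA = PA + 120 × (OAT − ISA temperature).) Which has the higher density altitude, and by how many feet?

Field X: ISA temp = 7.4°C, deviation -6.4°C, DA = 3800 + 120 × (-6.4) = 3032 ft.
Field Y: ISA temp = 9°C, deviation +4°C, DA = 3000 + 120 × 4 = 3480 ft.
Field Y is higher by 3480 − 3032 = 448 ft.

Field Y by 448 ft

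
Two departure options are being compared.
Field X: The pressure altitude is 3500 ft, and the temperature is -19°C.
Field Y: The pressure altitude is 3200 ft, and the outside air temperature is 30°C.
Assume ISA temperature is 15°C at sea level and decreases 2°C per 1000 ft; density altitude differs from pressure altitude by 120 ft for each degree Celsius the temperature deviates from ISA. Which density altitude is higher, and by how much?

Field X: ISA temp = 8°C, deviation -27°C, DA = 3500 + 120 × (-27) = 260 ft.
Field Y: ISA temp = 8.6°C, deviation +21.4°C, DA = 3200 + 120 × 21.4 = 5768 ft.
Field Y is higher by 5768 − 260 = 5508 ft.

Field Y by 5508 ft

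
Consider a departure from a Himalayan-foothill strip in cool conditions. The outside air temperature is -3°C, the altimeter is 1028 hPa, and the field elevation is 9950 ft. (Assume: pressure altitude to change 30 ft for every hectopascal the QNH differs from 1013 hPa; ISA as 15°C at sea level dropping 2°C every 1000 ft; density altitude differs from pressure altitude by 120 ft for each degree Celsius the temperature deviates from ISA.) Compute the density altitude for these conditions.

9620 ft

Pressure altitude = 9950 + (1013 − 1028) × 30 = 9950 + (-450) = 9500 ft.
ISA temperature at 9500 ft = 15 − 2 × (9500/1000) = -4°C.
ISA deviation = -3 − (-4) = +1°C.
Density altitude = 9500 + 120 × (1) = 9620 ft.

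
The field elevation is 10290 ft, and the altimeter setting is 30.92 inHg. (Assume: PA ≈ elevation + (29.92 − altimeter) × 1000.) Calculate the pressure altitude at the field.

9290 ft

Pressure correction = (29.92 − 30.92) × 1000 = -1000 ft.
Pressure altitude = 10290 + (-1000) = 9290 ft.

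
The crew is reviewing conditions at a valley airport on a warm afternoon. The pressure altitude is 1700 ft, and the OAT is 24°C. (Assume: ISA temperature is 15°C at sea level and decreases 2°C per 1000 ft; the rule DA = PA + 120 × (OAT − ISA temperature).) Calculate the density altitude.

ISA temperature at 1700 ft = 15 − 2 × (1700/1000) = 11.6°C.
ISA deviation = 24 − 11.6 = +12.4°C.
Density altitude = 1700 + 120 × (12.4) = 1700 + (+1488) = 3188 ft.

3188 ft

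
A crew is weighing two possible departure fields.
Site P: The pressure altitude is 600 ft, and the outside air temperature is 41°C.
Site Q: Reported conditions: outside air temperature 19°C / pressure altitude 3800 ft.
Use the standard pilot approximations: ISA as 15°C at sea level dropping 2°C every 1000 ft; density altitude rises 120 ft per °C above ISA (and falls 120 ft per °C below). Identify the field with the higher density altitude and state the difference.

Site P: ISA temp = 13.8°C, deviation +27.2°C, DA = 600 + 120 × 27.2 = 3864 ft.
Site Q: ISA temp = 7.4°C, deviation +11.6°C, DA = 3800 + 120 × 11.6 = 5192 ft.
Site Q is higher by 5192 − 3864 = 1328 ft.

Site Q by 1328 ft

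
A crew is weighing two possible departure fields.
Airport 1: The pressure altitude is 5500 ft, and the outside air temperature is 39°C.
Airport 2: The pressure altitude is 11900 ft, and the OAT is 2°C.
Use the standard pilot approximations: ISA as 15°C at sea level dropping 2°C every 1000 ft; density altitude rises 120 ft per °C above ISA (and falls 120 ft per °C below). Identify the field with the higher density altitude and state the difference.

Airport 1: ISA temp = 4°C, deviation +35°C, DA = 5500 + 120 × 35 = 9700 ft.
Airport 2: ISA temp = -8.8°C, deviation +10.8°C, DA = 11900 + 120 × 10.8 = 13196 ft.
Airport 2 is higher by 13196 − 9700 = 3496 ft.

Airport 2 by 3496 ft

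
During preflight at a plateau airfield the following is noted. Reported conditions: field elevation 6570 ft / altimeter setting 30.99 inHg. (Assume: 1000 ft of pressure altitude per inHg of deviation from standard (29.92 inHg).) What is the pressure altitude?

Pressure correction = (29.92 − 30.99) × 1000 = -1070 ft.
Pressure altitude = 6570 + (-1070) = 5500 ft.

5500 ft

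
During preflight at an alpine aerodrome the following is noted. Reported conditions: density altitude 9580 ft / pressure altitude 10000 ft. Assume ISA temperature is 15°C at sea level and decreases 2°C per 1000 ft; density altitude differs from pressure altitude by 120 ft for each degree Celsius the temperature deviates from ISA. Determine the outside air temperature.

-8.5°C

Density altitude − pressure altitude = 9580 − 10000 = -420 ft.
At 120 ft/°C that is an ISA deviation of -420/120 = -3.5°C.
ISA temperature at 10000 ft = 15 − 2 × (10000/1000) = -5°C.
OAT = ISA + deviation = -5 + (-3.5) = -8.5°C.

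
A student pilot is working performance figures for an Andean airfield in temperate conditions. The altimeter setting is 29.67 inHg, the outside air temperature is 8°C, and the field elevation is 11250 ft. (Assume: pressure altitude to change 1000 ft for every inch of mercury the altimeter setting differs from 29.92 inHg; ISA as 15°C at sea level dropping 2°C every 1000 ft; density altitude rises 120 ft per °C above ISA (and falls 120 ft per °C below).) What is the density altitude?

13420 ft

Pressure altitude = 11250 + (29.92 − 29.67) × 1000 = 11250 + (+250) = 11500 ft.
ISA temperature at 11500 ft = 15 − 2 × (11500/1000) = -8°C.
ISA deviation = 8 − (-8) = +16°C.
Density altitude = 11500 + 120 × (16) = 13420 ft.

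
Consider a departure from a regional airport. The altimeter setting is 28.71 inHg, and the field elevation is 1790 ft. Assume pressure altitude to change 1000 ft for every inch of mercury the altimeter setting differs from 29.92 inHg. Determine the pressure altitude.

3000 ft

Pressure correction = (29.92 − 28.71) × 1000 = +1210 ft.
Pressure altitude = 1790 + (+1210) = 3000 ft.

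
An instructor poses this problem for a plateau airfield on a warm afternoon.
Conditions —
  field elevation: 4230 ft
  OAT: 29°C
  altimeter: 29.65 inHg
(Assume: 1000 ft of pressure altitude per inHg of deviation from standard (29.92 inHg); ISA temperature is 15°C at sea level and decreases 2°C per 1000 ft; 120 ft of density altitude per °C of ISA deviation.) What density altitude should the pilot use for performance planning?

Pressure altitude = 4230 + (29.92 − 29.65) × 1000 = 4230 + (+270) = 4500 ft.
ISA temperature at 4500 ft = 15 − 2 × (4500/1000) = 6°C.
ISA deviation = 29 − 6 = +23°C.
Density altitude = 4500 + 120 × (23) = 7260 ft.

7260 ft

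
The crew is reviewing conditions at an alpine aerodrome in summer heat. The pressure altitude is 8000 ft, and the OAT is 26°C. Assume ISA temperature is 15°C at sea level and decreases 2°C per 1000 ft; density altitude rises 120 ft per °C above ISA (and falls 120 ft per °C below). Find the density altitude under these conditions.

11240 ft

ISA temperature at 8000 ft = 15 − 2 × (8000/1000) = -1°C.
ISA deviation = 26 − (-1) = +27°C.
Density altitude = 8000 + 120 × (27) = 8000 + (+3240) = 11240 ft.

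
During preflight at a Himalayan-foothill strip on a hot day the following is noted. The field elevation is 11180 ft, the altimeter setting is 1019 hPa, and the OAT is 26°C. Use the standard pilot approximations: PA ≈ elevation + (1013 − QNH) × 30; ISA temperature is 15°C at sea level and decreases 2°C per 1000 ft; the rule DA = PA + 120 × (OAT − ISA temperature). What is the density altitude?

14960 ft

Pressure altitude = 11180 + (1013 − 1019) × 30 = 11180 + (-180) = 11000 ft.
ISA temperature at 11000 ft = 15 − 2 × (11000/1000) = -7°C.
ISA deviation = 26 − (-7) = +33°C.
Density altitude = 11000 + 120 × (33) = 14960 ft.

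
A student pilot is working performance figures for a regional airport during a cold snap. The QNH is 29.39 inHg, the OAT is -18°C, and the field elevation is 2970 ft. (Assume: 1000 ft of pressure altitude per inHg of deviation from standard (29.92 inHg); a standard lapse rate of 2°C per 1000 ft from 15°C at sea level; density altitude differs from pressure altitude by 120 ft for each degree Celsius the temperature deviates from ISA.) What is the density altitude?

380 ft

Pressure altitude = 2970 + (29.92 − 29.39) × 1000 = 2970 + (+530) = 3500 ft.
ISA temperature at 3500 ft = 15 − 2 × (3500/1000) = 8°C.
ISA deviation = -18 − 8 = -26°C.
Density altitude = 3500 + 120 × (-26) = 380 ft.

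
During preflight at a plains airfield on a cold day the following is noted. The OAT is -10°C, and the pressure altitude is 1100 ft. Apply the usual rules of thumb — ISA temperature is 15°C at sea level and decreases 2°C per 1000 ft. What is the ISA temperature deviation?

ISA-22.8°C

ISA temperature at 1100 ft = 15 − 2 × (1100/1000) = 12.8°C.
Deviation = OAT − ISA = -10 − 12.8 = -22.8°C.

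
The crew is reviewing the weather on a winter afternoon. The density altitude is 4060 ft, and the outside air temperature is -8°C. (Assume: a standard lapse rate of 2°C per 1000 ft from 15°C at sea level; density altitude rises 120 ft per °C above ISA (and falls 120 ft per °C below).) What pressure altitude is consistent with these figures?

5500 ft

DA = PA + 120 × (OAT − (15 − 2·PA/1000)) = PA + 120·OAT − 1800 + 0.24·PA = 1.24·PA + 120·OAT − 1800.
So 1.24·PA = 4060 − 120 × (-8) + 1800 = 6820.
PA = 6820 / 1.24 = 5500 ft.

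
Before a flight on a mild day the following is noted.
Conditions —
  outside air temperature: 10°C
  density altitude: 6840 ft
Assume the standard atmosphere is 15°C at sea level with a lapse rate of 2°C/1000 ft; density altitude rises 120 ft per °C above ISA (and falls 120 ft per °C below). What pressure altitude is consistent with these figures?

DA = PA + 120 × (OAT − (15 − 2·PA/1000)) = PA + 120·OAT − 1800 + 0.24·PA = 1.24·PA + 120·OAT − 1800.
So 1.24·PA = 6840 − 120 × 10 + 1800 = 7440.
PA = 7440 / 1.24 = 6000 ft.

6000 ft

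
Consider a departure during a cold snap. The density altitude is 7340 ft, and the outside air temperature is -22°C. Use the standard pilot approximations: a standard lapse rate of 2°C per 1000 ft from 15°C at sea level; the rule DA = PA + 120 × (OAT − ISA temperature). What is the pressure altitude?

DA = PA + 120 × (OAT − (15 − 2·PA/1000)) = PA + 120·OAT − 1800 + 0.24·PA = 1.24·PA + 120·OAT − 1800.
So 1.24·PA = 7340 − 120 × (-22) + 1800 = 11780.
PA = 11780 / 1.24 = 9500 ft.

9500 ft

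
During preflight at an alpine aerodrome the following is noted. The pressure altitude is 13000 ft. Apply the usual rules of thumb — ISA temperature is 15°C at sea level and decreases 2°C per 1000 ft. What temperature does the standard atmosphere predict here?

ISA temperature = 15 − 2 × (13000/1000) = 15 − 26 = -11°C.

-11°C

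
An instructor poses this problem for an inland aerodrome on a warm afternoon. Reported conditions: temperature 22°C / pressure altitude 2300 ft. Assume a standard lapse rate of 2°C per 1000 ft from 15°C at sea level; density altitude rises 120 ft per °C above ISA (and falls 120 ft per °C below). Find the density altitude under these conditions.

ISA temperature at 2300 ft = 15 − 2 × (2300/1000) = 10.4°C.
ISA deviation = 22 − 10.4 = +11.6°C.
Density altitude = 2300 + 120 × (11.6) = 2300 + (+1392) = 3692 ft.

3692 ft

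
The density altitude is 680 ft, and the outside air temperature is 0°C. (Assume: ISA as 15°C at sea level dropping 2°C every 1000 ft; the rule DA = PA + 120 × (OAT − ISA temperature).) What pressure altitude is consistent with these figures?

DA = PA + 120 × (OAT − (15 − 2·PA/1000)) = PA + 120·OAT − 1800 + 0.24·PA = 1.24·PA + 120·OAT − 1800.
So 1.24·PA = 680 − 120 × 0 + 1800 = 2480.
PA = 2480 / 1.24 = 2000 ft.

2000 ft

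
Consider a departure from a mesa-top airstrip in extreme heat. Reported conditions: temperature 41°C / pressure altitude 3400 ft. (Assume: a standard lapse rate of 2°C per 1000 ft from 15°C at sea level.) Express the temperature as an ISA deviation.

ISA+32.8°C

ISA temperature at 3400 ft = 15 − 2 × (3400/1000) = 8.2°C.
Deviation = OAT − ISA = 41 − 8.2 = +32.8°C.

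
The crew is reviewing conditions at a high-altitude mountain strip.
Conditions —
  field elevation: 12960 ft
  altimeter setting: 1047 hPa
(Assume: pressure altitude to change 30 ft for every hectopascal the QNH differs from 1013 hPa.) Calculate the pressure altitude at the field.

Pressure correction = (1013 − 1047) × 30 = -1020 ft.
Pressure altitude = 12960 + (-1020) = 11940 ft.

11940 ft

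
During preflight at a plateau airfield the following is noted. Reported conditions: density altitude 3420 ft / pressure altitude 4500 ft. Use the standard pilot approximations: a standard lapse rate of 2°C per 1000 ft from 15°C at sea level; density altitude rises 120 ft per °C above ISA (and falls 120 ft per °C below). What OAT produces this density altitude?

Density altitude − pressure altitude = 3420 − 4500 = -1080 ft.
At 120 ft/°C that is an ISA deviation of -1080/120 = -9°C.
ISA temperature at 4500 ft = 15 − 2 × (4500/1000) = 6°C.
OAT = ISA + deviation = 6 + (-9) = -3°C.

-3°C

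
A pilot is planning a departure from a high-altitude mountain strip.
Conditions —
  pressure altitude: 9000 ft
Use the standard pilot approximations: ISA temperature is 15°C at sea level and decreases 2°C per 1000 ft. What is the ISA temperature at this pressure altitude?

ISA temperature = 15 − 2 × (9000/1000) = 15 − 18 = -3°C.

-3°C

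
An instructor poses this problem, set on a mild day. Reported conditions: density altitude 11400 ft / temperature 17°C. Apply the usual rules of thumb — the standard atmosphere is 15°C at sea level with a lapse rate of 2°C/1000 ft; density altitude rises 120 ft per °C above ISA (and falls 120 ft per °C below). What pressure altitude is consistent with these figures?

9000 ft

DA = PA + 120 × (OAT − (15 − 2·PA/1000)) = PA + 120·OAT − 1800 + 0.24·PA = 1.24·PA + 120·OAT − 1800.
So 1.24·PA = 11400 − 120 × 17 + 1800 = 11160.
PA = 11160 / 1.24 = 9000 ft.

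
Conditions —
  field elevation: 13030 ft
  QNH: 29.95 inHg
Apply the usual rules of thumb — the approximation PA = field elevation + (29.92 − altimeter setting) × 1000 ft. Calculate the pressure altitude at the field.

Pressure correction = (29.92 − 29.95) × 1000 = -30 ft.
Pressure altitude = 13030 + (-30) = 13000 ft.

13000 ft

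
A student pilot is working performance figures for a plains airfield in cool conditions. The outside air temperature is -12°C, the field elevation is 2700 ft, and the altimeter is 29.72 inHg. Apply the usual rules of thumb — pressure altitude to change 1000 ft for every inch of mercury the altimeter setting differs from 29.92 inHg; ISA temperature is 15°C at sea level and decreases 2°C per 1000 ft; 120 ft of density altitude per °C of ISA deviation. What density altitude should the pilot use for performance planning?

356 ft

Pressure altitude = 2700 + (29.92 − 29.72) × 1000 = 2700 + (+200) = 2900 ft.
ISA temperature at 2900 ft = 15 − 2 × (2900/1000) = 9.2°C.
ISA deviation = -12 − 9.2 = -21.2°C.
Density altitude = 2900 + 120 × (-21.2) = 356 ft.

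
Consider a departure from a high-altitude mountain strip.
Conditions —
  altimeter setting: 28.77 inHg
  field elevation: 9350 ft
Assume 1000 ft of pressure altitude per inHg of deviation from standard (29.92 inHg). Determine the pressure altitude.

Pressure correction = (29.92 − 28.77) × 1000 = +1150 ft.
Pressure altitude = 9350 + (+1150) = 10500 ft.

10500 ft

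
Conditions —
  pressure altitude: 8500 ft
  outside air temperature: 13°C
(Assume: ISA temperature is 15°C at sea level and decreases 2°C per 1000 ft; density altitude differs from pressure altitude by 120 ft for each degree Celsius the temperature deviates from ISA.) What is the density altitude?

10300 ft

ISA temperature at 8500 ft = 15 − 2 × (8500/1000) = -2°C.
ISA deviation = 13 − (-2) = +15°C.
Density altitude = 8500 + 120 × (15) = 8500 + (+1800) = 10300 ft.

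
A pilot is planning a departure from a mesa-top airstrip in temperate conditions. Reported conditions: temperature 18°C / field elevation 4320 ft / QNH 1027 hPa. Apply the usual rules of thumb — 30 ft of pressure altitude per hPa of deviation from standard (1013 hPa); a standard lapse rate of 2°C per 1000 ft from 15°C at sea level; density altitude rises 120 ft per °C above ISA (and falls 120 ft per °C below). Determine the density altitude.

Pressure altitude = 4320 + (1013 − 1027) × 30 = 4320 + (-420) = 3900 ft.
ISA temperature at 3900 ft = 15 − 2 × (3900/1000) = 7.2°C.
ISA deviation = 18 − 7.2 = +10.8°C.
Density altitude = 3900 + 120 × (10.8) = 5196 ft.

5196 ft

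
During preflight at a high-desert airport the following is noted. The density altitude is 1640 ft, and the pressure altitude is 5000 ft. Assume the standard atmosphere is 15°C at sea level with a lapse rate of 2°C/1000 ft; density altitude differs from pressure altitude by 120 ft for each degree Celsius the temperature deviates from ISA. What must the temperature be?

-23°C

Density altitude − pressure altitude = 1640 − 5000 = -3360 ft.
At 120 ft/°C that is an ISA deviation of -3360/120 = -28°C.
ISA temperature at 5000 ft = 15 − 2 × (5000/1000) = 5°C.
OAT = ISA + deviation = 5 + (-28) = -23°C.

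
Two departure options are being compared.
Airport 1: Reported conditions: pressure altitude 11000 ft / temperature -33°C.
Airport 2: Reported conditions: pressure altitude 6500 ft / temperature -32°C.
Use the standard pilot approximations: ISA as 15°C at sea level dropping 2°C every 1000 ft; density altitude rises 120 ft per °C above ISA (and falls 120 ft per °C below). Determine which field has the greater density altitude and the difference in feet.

Airport 1 by 5460 ft

Airport 1: ISA temp = -7°C, deviation -26°C, DA = 11000 + 120 × (-26) = 7880 ft.
Airport 2: ISA temp = 2°C, deviation -34°C, DA = 6500 + 120 × (-34) = 2420 ft.
Airport 1 is higher by 7880 − 2420 = 5460 ft.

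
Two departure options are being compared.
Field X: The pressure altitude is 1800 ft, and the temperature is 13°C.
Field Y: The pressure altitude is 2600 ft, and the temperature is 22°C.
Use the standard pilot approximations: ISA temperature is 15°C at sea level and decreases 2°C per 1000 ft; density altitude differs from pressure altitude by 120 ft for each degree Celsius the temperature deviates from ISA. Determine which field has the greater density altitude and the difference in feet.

Field Y by 2072 ft

Field X: ISA temp = 11.4°C, deviation +1.6°C, DA = 1800 + 120 × 1.6 = 1992 ft.
Field Y: ISA temp = 9.8°C, deviation +12.2°C, DA = 2600 + 120 × 12.2 = 4064 ft.
Field Y is higher by 4064 − 1992 = 2072 ft.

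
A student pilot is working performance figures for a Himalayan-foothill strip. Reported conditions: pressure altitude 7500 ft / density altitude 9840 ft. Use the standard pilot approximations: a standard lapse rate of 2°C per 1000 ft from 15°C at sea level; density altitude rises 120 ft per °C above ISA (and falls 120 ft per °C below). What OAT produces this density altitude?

19.5°C

Density altitude − pressure altitude = 9840 − 7500 = +2340 ft.
At 120 ft/°C that is an ISA deviation of 2340/120 = +19.5°C.
ISA temperature at 7500 ft = 15 − 2 × (7500/1000) = 0°C.
OAT = ISA + deviation = 0 + (+19.5) = 19.5°C.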